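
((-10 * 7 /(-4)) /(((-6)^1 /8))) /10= -7 /3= -2.33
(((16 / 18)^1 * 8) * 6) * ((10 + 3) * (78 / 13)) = 3328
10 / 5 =2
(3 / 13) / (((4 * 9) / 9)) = 3 / 52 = 0.06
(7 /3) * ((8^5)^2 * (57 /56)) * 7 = 17850957824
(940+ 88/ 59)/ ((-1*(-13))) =55548/ 767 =72.42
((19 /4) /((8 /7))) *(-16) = -133 /2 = -66.50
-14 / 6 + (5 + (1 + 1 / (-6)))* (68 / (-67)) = -553 / 67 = -8.25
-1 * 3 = -3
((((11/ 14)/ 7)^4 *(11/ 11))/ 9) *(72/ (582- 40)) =14641/ 6249044284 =0.00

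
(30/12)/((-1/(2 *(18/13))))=-90/13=-6.92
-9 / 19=-0.47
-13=-13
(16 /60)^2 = 16 /225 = 0.07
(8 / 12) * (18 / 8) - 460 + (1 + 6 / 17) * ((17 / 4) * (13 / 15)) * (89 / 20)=-523589 / 1200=-436.32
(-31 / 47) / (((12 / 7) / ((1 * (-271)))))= 58807 / 564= 104.27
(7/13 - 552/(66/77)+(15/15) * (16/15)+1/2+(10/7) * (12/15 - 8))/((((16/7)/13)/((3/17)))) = -1780453/2720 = -654.58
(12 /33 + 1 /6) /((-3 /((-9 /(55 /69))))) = 483 /242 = 2.00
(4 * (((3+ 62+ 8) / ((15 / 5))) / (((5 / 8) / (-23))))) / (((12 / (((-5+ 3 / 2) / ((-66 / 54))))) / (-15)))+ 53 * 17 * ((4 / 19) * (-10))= 2283244 / 209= 10924.61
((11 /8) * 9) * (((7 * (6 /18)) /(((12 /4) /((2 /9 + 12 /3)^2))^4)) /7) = 5978214190432 /1162261467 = 5143.61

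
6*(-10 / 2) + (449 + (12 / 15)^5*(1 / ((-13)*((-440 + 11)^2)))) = 3132722895851 / 7476665625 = 419.00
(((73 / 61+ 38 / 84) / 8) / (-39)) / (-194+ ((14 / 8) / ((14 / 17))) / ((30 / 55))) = 13 / 467565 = 0.00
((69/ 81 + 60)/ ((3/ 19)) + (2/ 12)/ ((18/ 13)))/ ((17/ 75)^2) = 78066875/ 10404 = 7503.54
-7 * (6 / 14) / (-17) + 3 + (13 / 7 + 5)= 1194 / 119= 10.03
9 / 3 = 3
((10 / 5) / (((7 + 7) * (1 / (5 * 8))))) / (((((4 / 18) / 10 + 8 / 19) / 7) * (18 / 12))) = 22800 / 379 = 60.16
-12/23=-0.52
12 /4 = 3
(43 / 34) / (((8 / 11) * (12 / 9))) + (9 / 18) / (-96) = 1.30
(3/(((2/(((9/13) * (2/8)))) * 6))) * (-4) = -9/52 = -0.17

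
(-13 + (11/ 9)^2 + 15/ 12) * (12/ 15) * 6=-6646/ 135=-49.23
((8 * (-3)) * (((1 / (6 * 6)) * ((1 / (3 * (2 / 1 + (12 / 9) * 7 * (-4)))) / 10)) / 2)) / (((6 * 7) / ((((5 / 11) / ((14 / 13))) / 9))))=13 / 37022832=0.00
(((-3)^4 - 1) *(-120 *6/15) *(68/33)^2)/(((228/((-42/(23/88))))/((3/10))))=16572416/4807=3447.56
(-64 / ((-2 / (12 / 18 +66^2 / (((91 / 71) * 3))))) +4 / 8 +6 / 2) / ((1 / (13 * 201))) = 1327083941 / 14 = 94791710.07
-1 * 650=-650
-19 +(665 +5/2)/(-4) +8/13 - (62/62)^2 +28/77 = -212665/1144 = -185.90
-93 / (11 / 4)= -33.82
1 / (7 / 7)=1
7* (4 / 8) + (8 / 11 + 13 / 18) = 490 / 99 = 4.95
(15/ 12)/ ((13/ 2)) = 5/ 26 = 0.19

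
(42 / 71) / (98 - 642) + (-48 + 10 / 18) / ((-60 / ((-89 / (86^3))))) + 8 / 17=194594422009 / 414568579680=0.47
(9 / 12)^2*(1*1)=9 / 16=0.56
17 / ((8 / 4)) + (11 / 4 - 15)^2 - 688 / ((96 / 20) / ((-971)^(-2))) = 158.56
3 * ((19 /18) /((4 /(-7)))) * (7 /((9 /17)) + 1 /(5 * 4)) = -317737 /4320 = -73.55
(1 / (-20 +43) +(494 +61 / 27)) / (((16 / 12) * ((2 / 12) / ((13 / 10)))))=1001663 / 345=2903.37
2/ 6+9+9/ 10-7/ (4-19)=107/ 10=10.70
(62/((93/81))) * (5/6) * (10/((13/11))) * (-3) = -14850/13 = -1142.31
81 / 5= 16.20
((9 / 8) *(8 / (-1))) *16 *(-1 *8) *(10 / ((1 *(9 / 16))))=20480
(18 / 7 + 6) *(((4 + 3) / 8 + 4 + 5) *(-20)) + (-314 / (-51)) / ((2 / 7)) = -596657 / 357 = -1671.31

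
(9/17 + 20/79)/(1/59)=62009/1343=46.17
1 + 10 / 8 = 9 / 4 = 2.25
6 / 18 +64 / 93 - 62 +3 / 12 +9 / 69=-60.60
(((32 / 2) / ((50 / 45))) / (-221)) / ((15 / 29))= -696 / 5525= -0.13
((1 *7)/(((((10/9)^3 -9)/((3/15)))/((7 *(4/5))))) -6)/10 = -488517/695125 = -0.70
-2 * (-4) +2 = 10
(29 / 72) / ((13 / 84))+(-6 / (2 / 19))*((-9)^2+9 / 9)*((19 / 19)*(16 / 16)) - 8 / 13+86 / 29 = -4669.05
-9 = -9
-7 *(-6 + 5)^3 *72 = 504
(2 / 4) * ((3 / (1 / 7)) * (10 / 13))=105 / 13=8.08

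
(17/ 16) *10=85/ 8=10.62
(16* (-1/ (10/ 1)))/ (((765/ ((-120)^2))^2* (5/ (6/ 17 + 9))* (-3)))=1736704/ 4913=353.49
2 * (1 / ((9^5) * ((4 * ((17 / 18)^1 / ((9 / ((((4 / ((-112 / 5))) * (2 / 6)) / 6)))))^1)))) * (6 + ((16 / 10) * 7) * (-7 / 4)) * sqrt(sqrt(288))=0.46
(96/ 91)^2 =9216/ 8281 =1.11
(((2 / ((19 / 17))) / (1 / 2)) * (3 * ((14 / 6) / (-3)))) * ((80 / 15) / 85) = -448 / 855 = -0.52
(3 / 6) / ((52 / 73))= 73 / 104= 0.70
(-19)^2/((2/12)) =2166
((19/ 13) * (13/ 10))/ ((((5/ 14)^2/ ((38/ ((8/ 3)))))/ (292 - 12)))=1485876/ 25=59435.04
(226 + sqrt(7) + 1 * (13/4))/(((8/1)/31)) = 31 * sqrt(7)/8 + 28427/32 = 898.60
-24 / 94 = -12 / 47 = -0.26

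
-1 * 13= -13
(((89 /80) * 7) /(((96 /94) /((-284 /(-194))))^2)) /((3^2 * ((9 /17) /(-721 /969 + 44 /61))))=-1866176602003 /24421686064128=-0.08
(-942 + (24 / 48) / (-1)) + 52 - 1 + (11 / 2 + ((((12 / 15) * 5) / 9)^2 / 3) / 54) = -5813038 / 6561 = -886.00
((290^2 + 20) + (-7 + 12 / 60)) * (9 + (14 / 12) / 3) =35537827 / 45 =789729.49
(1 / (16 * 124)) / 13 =1 / 25792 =0.00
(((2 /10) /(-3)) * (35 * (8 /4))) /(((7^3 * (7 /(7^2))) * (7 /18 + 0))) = -12 /49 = -0.24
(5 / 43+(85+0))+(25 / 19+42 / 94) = 3336062 / 38399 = 86.88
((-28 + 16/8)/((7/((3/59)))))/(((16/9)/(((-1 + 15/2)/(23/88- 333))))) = 50193/24186106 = 0.00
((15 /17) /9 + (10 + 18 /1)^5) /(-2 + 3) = 877728773 /51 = 17210368.10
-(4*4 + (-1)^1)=-15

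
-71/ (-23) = 71/ 23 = 3.09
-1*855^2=-731025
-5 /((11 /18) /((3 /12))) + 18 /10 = -27 /110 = -0.25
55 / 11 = 5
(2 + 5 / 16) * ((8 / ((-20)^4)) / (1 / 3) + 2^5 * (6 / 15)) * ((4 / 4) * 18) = 85248999 / 160000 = 532.81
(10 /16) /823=5 /6584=0.00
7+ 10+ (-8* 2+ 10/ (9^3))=739/ 729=1.01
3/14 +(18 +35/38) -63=-43.86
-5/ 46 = -0.11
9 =9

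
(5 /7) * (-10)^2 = 500 /7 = 71.43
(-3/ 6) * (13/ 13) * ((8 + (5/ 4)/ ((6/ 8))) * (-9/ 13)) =87/ 26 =3.35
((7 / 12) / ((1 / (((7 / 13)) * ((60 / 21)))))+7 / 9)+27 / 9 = 547 / 117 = 4.68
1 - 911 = -910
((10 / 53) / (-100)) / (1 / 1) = -1 / 530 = -0.00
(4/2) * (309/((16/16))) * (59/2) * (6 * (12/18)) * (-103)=-7511172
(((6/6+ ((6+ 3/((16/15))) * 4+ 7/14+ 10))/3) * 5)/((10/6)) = 187/4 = 46.75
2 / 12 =1 / 6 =0.17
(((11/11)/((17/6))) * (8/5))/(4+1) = 0.11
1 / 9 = 0.11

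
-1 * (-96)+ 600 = 696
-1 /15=-0.07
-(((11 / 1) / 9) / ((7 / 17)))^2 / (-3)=34969 / 11907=2.94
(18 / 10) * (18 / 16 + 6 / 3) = 45 / 8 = 5.62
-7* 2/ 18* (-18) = 14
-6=-6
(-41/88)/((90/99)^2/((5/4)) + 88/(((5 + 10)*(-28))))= -47355/45904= -1.03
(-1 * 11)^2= 121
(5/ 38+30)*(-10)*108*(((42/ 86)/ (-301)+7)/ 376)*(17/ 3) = -5667234750/ 1651157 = -3432.28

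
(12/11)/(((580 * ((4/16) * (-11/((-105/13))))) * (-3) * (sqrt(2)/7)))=-294 * sqrt(2)/45617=-0.01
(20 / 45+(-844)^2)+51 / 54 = 12822073 / 18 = 712337.39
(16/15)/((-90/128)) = -1024/675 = -1.52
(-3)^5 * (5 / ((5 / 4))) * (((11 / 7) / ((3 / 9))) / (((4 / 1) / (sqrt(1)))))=-8019 / 7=-1145.57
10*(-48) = -480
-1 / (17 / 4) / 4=-1 / 17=-0.06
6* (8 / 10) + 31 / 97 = 2483 / 485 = 5.12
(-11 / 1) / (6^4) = -0.01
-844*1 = -844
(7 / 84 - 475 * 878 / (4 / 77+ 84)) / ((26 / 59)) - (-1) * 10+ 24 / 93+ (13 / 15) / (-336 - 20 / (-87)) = -401755734144578 / 35714627715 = -11249.05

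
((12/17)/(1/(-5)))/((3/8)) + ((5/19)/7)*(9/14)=-297155/31654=-9.39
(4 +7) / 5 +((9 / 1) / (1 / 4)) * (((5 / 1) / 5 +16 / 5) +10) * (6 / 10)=308.92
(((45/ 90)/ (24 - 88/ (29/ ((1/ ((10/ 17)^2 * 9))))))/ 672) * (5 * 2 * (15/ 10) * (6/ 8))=97875/ 269233664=0.00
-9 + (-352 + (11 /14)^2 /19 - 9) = -1377759 /3724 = -369.97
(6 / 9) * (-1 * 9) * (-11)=66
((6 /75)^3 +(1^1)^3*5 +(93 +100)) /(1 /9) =27843822 /15625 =1782.00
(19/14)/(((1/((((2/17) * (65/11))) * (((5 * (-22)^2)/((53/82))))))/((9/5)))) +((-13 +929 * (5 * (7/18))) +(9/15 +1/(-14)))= 2313772084/283815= 8152.40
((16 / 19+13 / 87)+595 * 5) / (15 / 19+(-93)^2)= 2459657 / 7149051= 0.34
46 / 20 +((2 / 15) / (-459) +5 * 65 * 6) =26883167 / 13770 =1952.30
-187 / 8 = -23.38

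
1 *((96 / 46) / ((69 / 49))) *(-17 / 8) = -1666 / 529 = -3.15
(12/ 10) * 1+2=16/ 5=3.20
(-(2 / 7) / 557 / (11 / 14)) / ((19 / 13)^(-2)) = -1444 / 1035463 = -0.00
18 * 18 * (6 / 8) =243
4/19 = 0.21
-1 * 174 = -174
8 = 8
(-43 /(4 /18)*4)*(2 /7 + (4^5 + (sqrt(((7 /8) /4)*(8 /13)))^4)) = -7503164901 /9464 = -792811.17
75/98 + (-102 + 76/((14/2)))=-90.38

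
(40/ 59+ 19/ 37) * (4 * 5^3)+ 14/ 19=24740062/ 41477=596.48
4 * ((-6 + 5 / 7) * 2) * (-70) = 2960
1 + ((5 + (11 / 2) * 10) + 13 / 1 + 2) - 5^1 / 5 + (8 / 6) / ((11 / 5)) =2495 / 33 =75.61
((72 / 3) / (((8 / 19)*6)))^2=361 / 4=90.25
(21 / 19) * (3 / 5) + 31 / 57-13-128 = -39841 / 285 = -139.79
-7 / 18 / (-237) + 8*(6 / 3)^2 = 136519 / 4266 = 32.00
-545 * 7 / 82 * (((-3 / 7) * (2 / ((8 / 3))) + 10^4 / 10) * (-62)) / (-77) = -472907945 / 12628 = -37449.16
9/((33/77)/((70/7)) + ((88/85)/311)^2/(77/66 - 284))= 16602309567550/79058544711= 210.00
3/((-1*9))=-1/3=-0.33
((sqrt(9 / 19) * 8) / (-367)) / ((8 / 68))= -204 * sqrt(19) / 6973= -0.13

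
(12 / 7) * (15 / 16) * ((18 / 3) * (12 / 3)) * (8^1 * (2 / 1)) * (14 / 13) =8640 / 13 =664.62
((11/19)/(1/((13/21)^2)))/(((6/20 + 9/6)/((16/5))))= 29744/75411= 0.39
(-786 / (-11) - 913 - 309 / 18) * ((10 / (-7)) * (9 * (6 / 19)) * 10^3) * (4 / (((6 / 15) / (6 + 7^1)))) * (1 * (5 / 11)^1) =3315487500000 / 16093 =206020474.74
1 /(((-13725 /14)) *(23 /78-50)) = 364 /17737275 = 0.00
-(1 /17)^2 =-1 /289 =-0.00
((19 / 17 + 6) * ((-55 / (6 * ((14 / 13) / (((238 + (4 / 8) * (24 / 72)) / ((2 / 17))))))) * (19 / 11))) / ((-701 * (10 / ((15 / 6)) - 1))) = 100.74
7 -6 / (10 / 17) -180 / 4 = -241 / 5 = -48.20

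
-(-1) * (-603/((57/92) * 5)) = -194.65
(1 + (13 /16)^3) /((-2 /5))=-31465 /8192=-3.84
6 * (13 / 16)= 39 / 8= 4.88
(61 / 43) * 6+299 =13223 / 43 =307.51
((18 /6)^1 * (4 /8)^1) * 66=99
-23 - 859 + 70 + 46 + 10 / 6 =-2293 / 3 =-764.33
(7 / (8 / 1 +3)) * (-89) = -56.64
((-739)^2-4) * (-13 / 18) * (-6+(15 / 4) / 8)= 2181623.64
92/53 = 1.74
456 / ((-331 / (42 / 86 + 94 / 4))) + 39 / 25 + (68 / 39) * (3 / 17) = -144228869 / 4625725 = -31.18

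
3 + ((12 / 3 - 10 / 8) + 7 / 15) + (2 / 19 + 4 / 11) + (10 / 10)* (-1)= 71297 / 12540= 5.69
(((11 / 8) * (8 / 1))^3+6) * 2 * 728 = 1946672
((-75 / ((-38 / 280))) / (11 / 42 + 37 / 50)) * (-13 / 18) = -1990625 / 4997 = -398.36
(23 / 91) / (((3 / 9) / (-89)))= -6141 / 91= -67.48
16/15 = 1.07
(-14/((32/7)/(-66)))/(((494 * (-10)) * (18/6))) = -0.01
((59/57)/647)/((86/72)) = 708/528599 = 0.00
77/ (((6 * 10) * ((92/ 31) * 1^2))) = 2387/ 5520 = 0.43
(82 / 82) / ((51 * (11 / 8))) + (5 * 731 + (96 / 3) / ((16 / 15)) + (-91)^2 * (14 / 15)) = 10672041 / 935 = 11413.95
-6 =-6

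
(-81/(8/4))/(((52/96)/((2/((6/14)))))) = -4536/13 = -348.92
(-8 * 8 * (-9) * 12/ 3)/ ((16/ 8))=1152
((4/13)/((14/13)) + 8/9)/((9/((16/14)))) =592/3969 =0.15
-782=-782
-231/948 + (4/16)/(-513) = -9895/40527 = -0.24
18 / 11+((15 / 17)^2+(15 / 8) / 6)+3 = 291319 / 50864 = 5.73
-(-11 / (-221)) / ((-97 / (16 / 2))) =88 / 21437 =0.00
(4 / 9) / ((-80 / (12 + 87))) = -11 / 20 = -0.55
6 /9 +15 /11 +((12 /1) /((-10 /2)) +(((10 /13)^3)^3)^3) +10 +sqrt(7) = sqrt(7) +1895100401802349814312560867897913 /196767993264561182732267176339305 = 12.28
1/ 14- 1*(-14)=197/ 14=14.07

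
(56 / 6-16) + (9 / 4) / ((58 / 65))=-2885 / 696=-4.15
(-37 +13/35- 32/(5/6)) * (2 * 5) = -5252/7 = -750.29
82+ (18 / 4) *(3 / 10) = 1667 / 20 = 83.35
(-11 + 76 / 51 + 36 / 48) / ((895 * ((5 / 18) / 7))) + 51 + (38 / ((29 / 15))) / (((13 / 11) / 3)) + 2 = 5887902971 / 57360550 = 102.65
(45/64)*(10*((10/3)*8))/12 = 125/8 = 15.62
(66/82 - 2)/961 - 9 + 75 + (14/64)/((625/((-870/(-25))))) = 130044845209/1970050000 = 66.01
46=46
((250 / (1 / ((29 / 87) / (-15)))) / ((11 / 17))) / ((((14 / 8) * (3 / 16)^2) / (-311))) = 270694400 / 6237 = 43401.38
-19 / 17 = -1.12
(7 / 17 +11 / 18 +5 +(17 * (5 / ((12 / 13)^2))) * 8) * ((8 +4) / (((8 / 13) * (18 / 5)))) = 666380 / 153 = 4355.42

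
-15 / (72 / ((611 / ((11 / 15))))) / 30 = -3055 / 528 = -5.79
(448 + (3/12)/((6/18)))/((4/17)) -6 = 1901.19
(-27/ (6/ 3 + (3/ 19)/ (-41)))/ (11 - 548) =7011/ 278345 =0.03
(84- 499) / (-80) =5.19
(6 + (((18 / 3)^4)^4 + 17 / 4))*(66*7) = 2606705554498815 / 2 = 1303352777249407.50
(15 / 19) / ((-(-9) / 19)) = 5 / 3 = 1.67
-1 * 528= -528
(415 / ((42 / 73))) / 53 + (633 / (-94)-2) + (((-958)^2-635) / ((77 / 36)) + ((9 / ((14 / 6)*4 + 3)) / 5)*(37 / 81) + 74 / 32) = 6579668137079 / 15344560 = 428794.84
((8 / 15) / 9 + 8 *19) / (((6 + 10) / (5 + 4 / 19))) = 14113 / 285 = 49.52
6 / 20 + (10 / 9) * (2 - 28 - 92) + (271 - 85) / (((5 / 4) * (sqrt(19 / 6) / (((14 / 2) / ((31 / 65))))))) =-11773 / 90 + 2184 * sqrt(114) / 19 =1096.49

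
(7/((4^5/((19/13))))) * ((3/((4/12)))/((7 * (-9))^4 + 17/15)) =17955/3145551478784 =0.00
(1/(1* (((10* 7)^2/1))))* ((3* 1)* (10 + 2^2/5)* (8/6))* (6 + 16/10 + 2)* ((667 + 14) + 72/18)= 355104/6125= 57.98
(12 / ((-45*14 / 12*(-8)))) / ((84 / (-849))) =-283 / 980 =-0.29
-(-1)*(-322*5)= -1610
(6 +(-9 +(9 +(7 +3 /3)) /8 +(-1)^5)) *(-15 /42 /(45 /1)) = 5 /336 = 0.01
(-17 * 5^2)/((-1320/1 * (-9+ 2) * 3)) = -85/5544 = -0.02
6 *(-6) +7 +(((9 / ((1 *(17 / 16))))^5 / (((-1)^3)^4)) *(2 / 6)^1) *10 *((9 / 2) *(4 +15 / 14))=32970708218309 / 9938999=3317306.72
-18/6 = -3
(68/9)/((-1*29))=-68/261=-0.26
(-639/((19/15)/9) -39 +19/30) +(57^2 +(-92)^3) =-444610049/570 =-780017.63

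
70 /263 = 0.27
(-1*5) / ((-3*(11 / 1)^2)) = 5 / 363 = 0.01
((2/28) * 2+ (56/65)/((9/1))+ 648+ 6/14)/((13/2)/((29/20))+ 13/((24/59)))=616259744/34620495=17.80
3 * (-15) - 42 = -87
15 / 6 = 5 / 2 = 2.50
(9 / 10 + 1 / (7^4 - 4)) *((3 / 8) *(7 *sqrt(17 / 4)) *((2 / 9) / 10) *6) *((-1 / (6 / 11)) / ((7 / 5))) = -237413 *sqrt(17) / 1150560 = -0.85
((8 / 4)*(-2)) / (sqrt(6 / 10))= -4*sqrt(15) / 3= -5.16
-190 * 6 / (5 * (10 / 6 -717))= 342 / 1073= 0.32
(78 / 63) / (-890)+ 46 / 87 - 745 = -744.47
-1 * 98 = -98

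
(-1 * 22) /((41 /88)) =-47.22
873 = 873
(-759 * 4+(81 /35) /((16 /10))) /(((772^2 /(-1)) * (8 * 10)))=33987 /534001664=0.00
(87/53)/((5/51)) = 16.74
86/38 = 43/19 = 2.26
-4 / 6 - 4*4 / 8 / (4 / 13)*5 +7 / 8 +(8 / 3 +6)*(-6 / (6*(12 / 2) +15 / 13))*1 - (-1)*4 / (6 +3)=-385397 / 11592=-33.25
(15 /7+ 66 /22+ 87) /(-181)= -645 /1267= -0.51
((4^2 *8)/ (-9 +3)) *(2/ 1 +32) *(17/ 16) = -2312/ 3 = -770.67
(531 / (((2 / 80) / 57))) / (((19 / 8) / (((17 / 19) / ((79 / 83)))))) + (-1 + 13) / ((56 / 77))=1438592253 / 3002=479211.28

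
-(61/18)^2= -3721/324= -11.48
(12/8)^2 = 2.25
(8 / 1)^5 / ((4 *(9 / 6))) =16384 / 3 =5461.33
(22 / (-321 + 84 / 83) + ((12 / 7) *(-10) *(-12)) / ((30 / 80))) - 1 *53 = 92120389 / 185913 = 495.50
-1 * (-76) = 76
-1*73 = -73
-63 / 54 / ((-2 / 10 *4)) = 35 / 24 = 1.46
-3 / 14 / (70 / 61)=-0.19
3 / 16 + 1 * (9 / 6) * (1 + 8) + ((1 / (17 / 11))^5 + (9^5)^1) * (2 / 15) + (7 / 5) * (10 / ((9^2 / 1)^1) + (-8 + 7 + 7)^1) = 14528738151739 / 1840134672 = 7895.48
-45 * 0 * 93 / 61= 0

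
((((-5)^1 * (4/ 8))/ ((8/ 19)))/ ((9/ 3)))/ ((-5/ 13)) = 247/ 48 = 5.15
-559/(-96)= 5.82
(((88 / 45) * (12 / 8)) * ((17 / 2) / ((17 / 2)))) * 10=88 / 3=29.33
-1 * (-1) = 1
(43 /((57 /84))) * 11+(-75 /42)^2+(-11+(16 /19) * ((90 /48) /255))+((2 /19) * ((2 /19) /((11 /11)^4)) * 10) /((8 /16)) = 829329413 /1202852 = 689.47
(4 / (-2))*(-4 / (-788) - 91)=35852 / 197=181.99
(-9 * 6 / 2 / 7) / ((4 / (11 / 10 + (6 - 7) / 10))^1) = -27 / 28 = -0.96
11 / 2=5.50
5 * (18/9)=10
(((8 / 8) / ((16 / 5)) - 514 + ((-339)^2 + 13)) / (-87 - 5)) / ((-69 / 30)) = 9153625 / 16928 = 540.74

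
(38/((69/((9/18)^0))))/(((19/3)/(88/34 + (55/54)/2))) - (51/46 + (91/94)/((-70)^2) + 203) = -141597262841/694650600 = -203.84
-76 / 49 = -1.55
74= 74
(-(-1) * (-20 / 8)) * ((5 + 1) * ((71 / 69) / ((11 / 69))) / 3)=-355 / 11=-32.27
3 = 3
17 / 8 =2.12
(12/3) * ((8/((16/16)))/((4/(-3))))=-24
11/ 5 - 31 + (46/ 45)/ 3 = -3842/ 135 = -28.46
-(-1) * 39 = 39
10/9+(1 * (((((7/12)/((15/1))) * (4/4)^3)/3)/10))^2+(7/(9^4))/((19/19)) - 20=-4956919559/262440000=-18.89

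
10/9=1.11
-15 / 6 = -5 / 2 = -2.50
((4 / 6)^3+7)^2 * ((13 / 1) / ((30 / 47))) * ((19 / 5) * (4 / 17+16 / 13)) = 69312874 / 11475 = 6040.34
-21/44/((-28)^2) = -3/4928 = -0.00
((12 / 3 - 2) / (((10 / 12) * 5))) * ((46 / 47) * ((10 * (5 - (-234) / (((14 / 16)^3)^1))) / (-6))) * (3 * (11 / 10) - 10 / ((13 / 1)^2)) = -61233495332 / 68111225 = -899.02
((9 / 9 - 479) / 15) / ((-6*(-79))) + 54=53.93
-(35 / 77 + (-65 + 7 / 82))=58143 / 902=64.46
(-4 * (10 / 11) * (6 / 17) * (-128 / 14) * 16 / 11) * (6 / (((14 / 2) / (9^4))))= 9674588160 / 100793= 95984.72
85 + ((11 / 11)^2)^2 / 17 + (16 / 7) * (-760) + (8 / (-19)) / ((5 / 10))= -3737266 / 2261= -1652.93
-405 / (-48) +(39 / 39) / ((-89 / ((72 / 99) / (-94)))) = 6211819 / 736208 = 8.44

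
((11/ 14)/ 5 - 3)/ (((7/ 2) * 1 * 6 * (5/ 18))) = -597/ 1225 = -0.49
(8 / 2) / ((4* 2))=1 / 2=0.50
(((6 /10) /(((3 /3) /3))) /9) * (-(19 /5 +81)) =-424 /25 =-16.96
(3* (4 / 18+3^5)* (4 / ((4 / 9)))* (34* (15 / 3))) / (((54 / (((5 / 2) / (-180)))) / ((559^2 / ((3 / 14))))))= -406992440855 / 972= -418716502.94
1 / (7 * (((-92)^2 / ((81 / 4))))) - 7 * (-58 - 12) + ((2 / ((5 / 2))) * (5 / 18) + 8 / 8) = 1047742361 / 2132928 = 491.22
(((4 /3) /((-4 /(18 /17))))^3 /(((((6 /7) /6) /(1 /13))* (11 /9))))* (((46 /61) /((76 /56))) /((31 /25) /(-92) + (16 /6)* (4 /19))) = -0.02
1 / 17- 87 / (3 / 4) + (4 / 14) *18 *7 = -1359 / 17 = -79.94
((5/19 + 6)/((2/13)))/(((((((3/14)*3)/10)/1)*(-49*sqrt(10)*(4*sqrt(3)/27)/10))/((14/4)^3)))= -379015*sqrt(30)/304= -6828.79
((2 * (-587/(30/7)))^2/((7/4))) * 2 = 19295864/225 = 85759.40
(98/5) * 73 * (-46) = -65816.80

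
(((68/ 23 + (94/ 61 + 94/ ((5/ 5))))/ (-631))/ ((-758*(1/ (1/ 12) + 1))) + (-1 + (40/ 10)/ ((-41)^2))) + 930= 6811678468534359/ 7332250705091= 929.00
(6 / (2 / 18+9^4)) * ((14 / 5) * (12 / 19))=4536 / 2804875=0.00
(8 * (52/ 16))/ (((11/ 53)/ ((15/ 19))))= 20670/ 209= 98.90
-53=-53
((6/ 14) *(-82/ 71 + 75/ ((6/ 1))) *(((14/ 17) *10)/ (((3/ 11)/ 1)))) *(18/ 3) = 1063260/ 1207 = 880.91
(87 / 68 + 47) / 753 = 3283 / 51204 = 0.06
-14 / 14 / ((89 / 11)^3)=-1331 / 704969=-0.00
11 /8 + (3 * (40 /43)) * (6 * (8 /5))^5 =48922657481 /215000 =227547.24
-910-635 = -1545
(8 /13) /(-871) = -8 /11323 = -0.00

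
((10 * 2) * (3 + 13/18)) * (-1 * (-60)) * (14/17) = 3678.43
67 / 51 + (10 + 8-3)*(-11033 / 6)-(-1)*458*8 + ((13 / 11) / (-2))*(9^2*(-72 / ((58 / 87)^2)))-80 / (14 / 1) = -126991259 / 7854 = -16168.99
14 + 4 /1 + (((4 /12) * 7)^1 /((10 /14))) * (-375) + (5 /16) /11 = -212427 /176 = -1206.97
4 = 4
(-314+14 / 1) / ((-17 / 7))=2100 / 17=123.53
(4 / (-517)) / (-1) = 4 / 517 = 0.01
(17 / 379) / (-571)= -17 / 216409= -0.00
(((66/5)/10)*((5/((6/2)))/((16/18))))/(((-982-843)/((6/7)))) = -297/255500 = -0.00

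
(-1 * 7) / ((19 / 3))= -21 / 19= -1.11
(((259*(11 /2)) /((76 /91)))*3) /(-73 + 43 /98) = -2931621 /41572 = -70.52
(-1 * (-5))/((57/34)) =170/57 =2.98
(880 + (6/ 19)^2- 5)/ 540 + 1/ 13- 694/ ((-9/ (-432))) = -33310.30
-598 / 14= -299 / 7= -42.71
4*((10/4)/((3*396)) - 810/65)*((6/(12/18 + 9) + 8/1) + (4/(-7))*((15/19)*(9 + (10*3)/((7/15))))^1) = 6682868155/5486481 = 1218.06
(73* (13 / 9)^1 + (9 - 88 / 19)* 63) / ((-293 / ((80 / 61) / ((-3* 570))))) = 520736 / 522624393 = 0.00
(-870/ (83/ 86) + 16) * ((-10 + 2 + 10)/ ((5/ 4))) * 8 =-4703488/ 415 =-11333.71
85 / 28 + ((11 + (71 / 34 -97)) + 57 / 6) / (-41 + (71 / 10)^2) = -4.87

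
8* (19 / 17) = 152 / 17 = 8.94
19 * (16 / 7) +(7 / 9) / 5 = 13729 / 315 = 43.58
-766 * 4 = -3064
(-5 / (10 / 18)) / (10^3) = -9 / 1000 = -0.01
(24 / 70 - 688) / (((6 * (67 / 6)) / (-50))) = 240680 / 469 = 513.18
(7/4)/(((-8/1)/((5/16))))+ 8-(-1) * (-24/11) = 32383/5632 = 5.75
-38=-38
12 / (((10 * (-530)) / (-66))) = 198 / 1325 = 0.15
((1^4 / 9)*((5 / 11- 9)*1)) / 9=-94 / 891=-0.11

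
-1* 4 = -4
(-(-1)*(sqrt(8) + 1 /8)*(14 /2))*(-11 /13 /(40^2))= -77*sqrt(2) /10400-77 /166400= -0.01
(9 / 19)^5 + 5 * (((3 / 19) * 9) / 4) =17829531 / 9904396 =1.80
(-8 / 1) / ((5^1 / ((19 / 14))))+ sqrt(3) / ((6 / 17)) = -76 / 35+ 17*sqrt(3) / 6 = 2.74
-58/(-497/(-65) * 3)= -3770/1491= -2.53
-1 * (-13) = 13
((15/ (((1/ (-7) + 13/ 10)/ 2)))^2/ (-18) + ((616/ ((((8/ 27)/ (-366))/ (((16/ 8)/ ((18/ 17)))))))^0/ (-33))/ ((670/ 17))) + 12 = -25.34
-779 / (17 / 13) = -10127 / 17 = -595.71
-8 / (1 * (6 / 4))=-16 / 3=-5.33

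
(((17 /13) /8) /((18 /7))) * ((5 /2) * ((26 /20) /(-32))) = -119 /18432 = -0.01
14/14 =1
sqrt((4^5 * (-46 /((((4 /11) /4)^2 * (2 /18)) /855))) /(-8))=1584 * sqrt(2185)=74042.47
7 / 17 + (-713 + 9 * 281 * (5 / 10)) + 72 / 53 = 996993 / 1802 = 553.27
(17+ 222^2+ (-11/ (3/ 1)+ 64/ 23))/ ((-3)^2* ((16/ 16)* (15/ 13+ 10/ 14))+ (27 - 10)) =309555428/ 212313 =1458.01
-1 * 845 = -845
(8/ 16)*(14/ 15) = 7/ 15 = 0.47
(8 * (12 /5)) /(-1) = -96 /5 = -19.20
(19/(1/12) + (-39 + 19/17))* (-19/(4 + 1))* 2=-122816/85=-1444.89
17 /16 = 1.06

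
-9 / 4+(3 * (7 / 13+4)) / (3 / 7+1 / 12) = 54441 / 2236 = 24.35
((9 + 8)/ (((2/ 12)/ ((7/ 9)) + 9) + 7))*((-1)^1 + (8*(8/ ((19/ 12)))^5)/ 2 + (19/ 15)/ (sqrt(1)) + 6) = 116490616504108/ 8431117095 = 13816.75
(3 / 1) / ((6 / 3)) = 3 / 2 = 1.50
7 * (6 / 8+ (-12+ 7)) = -119 / 4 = -29.75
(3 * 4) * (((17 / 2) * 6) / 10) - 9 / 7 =2097 / 35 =59.91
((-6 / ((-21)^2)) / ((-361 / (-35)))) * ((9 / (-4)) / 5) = 3 / 5054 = 0.00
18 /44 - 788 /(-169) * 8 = 140209 /3718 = 37.71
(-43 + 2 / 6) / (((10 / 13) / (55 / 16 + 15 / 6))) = -988 / 3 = -329.33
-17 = -17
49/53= 0.92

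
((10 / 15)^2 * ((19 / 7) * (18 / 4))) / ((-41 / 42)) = -228 / 41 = -5.56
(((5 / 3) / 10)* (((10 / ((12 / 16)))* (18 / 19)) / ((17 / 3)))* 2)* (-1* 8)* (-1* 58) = 111360 / 323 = 344.77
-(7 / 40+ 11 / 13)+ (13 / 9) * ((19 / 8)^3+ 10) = 1090711 / 33280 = 32.77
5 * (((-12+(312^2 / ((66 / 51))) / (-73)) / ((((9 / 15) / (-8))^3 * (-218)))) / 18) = -3148.46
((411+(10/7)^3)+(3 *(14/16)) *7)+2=1191693/2744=434.29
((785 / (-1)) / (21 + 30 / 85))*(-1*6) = 26690 / 121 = 220.58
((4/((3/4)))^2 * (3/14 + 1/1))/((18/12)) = 4352/189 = 23.03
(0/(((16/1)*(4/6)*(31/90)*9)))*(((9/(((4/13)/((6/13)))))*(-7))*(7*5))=0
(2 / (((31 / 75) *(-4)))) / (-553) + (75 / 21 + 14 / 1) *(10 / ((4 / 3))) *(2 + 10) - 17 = 53638073 / 34286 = 1564.43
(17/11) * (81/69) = 459/253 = 1.81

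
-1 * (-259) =259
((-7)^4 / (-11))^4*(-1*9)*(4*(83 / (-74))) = 49649998270983894 / 541717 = 91653018589.01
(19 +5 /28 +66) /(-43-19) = -2385 /1736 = -1.37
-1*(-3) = 3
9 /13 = 0.69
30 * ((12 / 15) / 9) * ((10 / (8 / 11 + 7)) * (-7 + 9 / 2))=-440 / 51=-8.63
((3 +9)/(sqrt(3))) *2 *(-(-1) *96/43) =768 *sqrt(3)/43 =30.94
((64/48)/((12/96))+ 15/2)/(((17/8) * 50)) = 218/1275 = 0.17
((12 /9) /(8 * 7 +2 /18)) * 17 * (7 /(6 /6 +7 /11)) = 1.73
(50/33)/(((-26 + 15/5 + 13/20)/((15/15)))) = -1000/14751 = -0.07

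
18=18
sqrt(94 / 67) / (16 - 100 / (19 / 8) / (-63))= 1197 * sqrt(6298) / 1336784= 0.07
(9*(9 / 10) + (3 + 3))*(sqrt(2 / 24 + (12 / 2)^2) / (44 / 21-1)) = 77.33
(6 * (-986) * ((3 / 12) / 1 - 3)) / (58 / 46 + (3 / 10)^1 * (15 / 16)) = 11973984 / 1135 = 10549.77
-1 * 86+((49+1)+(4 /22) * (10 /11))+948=110372 /121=912.17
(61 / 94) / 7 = 61 / 658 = 0.09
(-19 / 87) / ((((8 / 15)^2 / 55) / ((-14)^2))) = -3840375 / 464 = -8276.67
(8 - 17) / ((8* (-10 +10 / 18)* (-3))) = -27 / 680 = -0.04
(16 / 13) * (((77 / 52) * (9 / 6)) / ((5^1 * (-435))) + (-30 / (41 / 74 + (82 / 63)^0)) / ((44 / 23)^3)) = -553631549 / 163080775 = -3.39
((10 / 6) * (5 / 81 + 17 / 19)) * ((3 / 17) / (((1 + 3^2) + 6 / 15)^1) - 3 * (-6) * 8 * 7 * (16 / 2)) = 230115920 / 17901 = 12854.92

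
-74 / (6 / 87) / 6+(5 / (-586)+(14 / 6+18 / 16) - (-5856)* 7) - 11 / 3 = 286996663 / 7032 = 40812.95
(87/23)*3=261/23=11.35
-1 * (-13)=13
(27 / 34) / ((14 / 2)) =27 / 238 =0.11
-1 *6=-6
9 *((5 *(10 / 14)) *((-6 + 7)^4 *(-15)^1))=-3375 / 7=-482.14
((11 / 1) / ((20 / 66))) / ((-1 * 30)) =-121 / 100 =-1.21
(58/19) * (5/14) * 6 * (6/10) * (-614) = -320508/133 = -2409.83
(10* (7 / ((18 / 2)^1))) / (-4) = -35 / 18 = -1.94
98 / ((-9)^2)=98 / 81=1.21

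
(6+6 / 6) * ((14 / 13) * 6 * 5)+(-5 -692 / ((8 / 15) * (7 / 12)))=-182285 / 91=-2003.13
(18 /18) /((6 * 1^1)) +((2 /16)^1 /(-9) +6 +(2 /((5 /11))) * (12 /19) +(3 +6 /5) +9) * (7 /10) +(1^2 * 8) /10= 1117807 /68400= 16.34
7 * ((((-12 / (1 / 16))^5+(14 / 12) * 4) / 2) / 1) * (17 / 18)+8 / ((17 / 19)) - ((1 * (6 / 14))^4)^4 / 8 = -105249954530930435934875049479 / 122031321051574872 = -862483120103.63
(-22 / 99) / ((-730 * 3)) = 1 / 9855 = 0.00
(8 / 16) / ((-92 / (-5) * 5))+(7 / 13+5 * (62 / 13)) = 58341 / 2392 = 24.39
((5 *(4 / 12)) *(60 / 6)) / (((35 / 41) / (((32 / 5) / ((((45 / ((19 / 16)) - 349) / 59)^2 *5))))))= 3297425984 / 3668691705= 0.90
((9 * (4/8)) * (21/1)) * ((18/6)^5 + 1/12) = 183771/8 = 22971.38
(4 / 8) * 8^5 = 16384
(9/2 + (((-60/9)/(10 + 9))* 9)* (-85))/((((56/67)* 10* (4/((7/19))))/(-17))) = -11812569/231040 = -51.13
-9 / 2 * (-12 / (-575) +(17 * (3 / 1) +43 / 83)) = -231.93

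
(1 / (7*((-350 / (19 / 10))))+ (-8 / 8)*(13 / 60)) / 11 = -7991 / 404250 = -0.02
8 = 8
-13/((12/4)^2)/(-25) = 13/225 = 0.06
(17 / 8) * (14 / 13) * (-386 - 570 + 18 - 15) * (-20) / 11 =567035 / 143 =3965.28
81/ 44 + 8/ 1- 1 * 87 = -3395/ 44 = -77.16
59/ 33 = 1.79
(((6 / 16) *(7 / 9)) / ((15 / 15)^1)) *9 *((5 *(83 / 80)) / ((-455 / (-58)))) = 7221 / 4160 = 1.74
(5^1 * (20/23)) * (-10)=-1000/23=-43.48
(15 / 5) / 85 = 0.04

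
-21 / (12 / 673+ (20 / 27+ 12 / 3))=-4.41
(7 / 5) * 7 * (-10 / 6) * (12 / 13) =-196 / 13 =-15.08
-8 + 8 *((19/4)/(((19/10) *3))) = -4/3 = -1.33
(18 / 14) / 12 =3 / 28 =0.11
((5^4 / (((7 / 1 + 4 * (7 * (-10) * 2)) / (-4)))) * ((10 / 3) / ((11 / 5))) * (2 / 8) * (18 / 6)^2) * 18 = 1687500 / 6083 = 277.41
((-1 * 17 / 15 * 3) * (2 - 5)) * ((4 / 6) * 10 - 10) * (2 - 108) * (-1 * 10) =-36040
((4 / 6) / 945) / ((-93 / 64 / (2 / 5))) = -256 / 1318275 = -0.00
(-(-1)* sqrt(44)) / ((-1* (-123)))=2* sqrt(11) / 123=0.05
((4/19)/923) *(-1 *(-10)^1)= 40/17537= 0.00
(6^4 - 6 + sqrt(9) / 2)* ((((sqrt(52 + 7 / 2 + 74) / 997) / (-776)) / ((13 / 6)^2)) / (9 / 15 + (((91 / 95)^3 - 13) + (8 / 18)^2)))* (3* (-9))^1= -0.01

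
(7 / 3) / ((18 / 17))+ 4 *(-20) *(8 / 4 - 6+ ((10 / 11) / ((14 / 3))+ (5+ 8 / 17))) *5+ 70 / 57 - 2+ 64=-806794903 / 1343034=-600.73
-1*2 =-2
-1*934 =-934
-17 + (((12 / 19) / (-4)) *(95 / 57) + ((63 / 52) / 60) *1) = -340721 / 19760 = -17.24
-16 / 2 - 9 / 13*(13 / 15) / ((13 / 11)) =-553 / 65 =-8.51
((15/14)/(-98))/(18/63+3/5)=-75/6076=-0.01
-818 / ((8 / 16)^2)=-3272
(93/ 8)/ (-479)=-93/ 3832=-0.02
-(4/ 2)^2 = -4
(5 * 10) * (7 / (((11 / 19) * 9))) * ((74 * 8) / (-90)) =-393680 / 891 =-441.84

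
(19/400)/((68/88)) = 209/3400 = 0.06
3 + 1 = 4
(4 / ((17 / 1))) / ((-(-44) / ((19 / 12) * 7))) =133 / 2244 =0.06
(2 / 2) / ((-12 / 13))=-13 / 12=-1.08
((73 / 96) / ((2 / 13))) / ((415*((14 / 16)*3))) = 949 / 209160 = 0.00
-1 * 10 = -10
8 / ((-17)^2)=0.03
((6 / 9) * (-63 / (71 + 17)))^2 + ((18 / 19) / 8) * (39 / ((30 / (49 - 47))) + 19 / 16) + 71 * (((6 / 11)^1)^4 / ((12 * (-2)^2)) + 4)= 25352766067 / 89017280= 284.81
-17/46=-0.37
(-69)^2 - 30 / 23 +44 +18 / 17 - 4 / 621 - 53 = 4751.75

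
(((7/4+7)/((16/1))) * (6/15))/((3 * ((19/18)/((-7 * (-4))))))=147/76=1.93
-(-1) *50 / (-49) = -50 / 49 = -1.02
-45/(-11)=45/11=4.09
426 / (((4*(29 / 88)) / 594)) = 191964.41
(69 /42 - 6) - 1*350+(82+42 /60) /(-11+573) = -13934621 /39340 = -354.21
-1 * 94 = -94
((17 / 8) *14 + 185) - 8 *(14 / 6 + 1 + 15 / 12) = 2137 / 12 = 178.08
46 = 46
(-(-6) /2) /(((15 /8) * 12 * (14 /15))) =0.14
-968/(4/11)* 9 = -23958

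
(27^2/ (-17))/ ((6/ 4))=-486/ 17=-28.59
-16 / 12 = -4 / 3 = -1.33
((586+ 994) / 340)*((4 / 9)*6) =632 / 51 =12.39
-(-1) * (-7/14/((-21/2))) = 1/21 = 0.05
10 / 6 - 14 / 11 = 13 / 33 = 0.39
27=27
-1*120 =-120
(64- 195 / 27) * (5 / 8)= 2555 / 72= 35.49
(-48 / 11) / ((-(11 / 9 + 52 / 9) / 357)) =2448 / 11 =222.55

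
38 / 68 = 0.56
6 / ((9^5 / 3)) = 2 / 6561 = 0.00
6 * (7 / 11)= 42 / 11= 3.82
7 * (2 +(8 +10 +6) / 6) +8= 50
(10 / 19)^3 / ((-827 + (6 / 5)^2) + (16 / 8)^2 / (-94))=-1175000 / 6653799297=-0.00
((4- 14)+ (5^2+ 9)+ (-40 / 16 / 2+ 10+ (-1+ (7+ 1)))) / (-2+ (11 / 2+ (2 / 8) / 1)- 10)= -159 / 25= -6.36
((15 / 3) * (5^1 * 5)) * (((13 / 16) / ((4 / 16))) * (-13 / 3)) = -21125 / 12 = -1760.42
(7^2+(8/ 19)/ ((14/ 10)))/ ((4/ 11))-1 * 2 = 71063/ 532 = 133.58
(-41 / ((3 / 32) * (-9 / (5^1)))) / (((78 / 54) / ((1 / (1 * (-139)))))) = -6560 / 5421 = -1.21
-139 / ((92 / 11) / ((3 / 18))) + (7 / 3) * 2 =1.90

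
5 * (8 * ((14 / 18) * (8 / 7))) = 320 / 9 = 35.56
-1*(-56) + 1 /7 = 393 /7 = 56.14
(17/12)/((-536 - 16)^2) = 17/3656448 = 0.00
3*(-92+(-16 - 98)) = -618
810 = 810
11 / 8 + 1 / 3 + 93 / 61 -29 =-37723 / 1464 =-25.77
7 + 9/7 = 58/7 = 8.29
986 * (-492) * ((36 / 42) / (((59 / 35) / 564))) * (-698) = 5729250337920 / 59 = 97105937930.85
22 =22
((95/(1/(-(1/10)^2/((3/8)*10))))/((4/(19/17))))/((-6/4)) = 361/7650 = 0.05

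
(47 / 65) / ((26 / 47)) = 2209 / 1690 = 1.31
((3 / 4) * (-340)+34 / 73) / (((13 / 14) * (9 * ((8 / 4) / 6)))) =-260134 / 2847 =-91.37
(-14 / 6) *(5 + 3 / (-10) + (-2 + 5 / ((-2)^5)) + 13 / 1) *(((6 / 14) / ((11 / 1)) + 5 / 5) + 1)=-130153 / 1760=-73.95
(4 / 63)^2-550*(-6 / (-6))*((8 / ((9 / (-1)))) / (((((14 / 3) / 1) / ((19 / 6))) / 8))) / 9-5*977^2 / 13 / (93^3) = 294.43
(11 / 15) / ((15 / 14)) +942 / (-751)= -96296 / 168975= -0.57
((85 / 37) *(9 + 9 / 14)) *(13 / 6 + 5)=164475 / 1036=158.76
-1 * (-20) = 20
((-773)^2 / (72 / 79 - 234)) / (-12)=47204791 / 220968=213.63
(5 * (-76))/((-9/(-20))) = -7600/9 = -844.44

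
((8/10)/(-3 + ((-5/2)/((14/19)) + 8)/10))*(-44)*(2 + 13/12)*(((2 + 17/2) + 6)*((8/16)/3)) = 250712/2133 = 117.54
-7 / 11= -0.64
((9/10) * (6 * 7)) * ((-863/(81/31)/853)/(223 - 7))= -187271/2763720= -0.07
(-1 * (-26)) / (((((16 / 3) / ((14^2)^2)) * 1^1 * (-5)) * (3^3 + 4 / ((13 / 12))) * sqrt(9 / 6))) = -115934 * sqrt(6) / 285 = -996.42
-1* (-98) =98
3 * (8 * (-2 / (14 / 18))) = -432 / 7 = -61.71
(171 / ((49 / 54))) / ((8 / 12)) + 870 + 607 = 86224 / 49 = 1759.67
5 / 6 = 0.83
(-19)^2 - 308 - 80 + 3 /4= -105 /4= -26.25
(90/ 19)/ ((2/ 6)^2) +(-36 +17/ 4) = 827/ 76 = 10.88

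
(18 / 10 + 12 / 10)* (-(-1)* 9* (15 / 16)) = 405 / 16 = 25.31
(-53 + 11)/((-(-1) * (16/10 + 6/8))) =-17.87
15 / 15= 1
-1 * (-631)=631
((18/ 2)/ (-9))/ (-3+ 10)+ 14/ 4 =47/ 14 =3.36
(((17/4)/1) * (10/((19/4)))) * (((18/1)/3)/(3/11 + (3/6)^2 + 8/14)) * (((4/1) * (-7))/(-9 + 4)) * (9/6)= 2638944/6403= 412.14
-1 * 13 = -13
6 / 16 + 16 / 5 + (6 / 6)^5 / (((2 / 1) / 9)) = 323 / 40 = 8.08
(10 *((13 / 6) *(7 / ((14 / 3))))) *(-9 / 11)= -585 / 22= -26.59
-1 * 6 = -6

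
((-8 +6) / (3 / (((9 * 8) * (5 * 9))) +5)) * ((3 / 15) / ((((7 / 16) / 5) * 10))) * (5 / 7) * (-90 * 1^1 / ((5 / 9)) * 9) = 25194240 / 264649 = 95.20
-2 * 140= -280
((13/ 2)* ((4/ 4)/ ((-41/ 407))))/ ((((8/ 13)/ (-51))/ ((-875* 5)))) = -15347206875/ 656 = -23395132.43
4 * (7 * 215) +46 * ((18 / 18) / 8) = 24103 / 4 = 6025.75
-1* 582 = -582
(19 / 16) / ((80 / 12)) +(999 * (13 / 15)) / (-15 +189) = 47829 / 9280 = 5.15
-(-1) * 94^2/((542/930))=4108740/271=15161.40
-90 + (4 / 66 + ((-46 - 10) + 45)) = -3331 / 33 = -100.94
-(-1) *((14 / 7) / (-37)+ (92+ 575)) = 666.95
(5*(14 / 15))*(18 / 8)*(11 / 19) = 231 / 38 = 6.08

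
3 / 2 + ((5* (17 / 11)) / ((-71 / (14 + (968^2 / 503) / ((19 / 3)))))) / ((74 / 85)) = -20448179863 / 552337258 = -37.02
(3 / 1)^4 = 81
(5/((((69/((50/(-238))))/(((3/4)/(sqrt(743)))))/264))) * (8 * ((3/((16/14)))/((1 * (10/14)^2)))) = -48510 * sqrt(743)/290513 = -4.55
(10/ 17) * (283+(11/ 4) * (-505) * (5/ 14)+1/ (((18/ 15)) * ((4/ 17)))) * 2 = -87965/ 357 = -246.40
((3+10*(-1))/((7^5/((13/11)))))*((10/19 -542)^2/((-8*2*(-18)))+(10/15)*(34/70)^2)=-52681540262/105116440275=-0.50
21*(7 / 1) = 147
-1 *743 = -743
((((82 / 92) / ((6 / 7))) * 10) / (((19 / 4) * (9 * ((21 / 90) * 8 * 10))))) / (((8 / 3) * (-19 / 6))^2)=1845 / 10096448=0.00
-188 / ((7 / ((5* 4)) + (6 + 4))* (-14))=1880 / 1449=1.30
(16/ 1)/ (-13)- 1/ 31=-1.26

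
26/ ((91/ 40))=80/ 7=11.43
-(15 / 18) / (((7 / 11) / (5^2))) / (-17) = 1.93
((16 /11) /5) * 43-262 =-13722 /55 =-249.49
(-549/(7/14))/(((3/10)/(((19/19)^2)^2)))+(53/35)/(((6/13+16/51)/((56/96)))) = -37613087/10280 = -3658.86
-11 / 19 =-0.58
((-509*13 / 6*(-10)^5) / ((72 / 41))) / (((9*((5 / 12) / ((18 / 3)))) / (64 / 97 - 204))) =-53510620280000 / 2619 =-20431699228.71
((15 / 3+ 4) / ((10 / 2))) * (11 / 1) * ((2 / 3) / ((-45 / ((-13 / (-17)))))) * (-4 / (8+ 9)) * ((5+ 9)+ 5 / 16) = 32747 / 43350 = 0.76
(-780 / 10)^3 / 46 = -237276 / 23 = -10316.35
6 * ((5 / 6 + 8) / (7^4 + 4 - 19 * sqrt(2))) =1007 * sqrt(2) / 5783303 + 127465 / 5783303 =0.02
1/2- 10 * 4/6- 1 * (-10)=23/6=3.83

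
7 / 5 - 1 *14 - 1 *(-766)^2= -2933843 / 5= -586768.60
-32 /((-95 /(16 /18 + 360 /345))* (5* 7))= 0.02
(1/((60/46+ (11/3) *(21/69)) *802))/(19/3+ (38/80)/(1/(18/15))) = 10350/138688657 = 0.00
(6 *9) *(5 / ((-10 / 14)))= -378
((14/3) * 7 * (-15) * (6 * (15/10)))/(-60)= 147/2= 73.50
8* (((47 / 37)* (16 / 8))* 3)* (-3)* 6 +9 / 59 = -2395539 / 2183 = -1097.36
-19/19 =-1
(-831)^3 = -573856191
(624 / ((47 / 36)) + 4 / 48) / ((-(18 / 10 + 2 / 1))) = -1348075 / 10716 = -125.80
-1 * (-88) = 88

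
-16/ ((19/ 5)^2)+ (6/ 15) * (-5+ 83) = 54316/ 1805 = 30.09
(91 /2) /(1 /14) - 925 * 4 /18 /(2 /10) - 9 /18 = -7043 /18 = -391.28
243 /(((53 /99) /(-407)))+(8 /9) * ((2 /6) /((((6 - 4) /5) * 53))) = -264362353 /1431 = -184739.59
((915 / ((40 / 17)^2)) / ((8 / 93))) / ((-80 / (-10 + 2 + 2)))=14755473 / 102400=144.10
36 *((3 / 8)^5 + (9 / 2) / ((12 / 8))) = 886923 / 8192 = 108.27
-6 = -6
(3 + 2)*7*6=210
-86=-86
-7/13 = -0.54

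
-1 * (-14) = 14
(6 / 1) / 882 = 1 / 147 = 0.01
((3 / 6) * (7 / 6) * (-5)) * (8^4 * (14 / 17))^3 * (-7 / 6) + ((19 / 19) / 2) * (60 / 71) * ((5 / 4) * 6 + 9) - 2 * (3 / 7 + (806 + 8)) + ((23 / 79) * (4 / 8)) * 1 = 453475176600452398265 / 3472184142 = 130602283189.75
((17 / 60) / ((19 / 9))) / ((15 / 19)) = 17 / 100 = 0.17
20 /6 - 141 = -413 /3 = -137.67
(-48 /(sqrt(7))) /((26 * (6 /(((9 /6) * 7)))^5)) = -7203 * sqrt(7) /1664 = -11.45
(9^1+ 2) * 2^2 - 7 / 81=3557 / 81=43.91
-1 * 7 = -7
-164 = -164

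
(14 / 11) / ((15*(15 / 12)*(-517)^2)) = 0.00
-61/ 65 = -0.94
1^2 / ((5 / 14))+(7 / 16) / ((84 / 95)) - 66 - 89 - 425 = -576.71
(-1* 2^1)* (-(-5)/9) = -10/9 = -1.11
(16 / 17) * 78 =1248 / 17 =73.41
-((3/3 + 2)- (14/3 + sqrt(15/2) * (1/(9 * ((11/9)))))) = sqrt(30)/22 + 5/3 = 1.92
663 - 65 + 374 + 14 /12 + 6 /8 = 11687 /12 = 973.92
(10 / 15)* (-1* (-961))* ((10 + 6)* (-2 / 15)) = -61504 / 45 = -1366.76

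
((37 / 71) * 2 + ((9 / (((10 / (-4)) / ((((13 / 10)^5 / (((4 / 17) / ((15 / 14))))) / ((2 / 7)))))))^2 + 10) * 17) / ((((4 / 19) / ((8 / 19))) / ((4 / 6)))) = 11688026406645225661 / 11360000000000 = 1028875.56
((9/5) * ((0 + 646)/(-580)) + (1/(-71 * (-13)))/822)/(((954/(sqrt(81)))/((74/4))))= -20401401251/58306556100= -0.35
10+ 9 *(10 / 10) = 19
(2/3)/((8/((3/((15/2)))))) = 1/30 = 0.03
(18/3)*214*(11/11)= 1284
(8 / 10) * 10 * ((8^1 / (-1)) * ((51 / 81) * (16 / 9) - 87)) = 1335616 / 243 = 5496.36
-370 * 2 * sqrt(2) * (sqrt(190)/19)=-1480 * sqrt(95)/19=-759.22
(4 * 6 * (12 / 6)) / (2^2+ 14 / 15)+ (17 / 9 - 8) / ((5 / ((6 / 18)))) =9313 / 999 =9.32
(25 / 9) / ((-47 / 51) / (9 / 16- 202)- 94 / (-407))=50681675 / 4297398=11.79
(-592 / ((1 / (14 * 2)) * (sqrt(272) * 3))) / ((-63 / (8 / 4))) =1184 * sqrt(17) / 459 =10.64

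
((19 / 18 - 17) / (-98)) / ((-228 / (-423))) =1927 / 6384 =0.30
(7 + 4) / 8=11 / 8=1.38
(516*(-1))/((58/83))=-21414/29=-738.41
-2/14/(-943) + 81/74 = 534755/488474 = 1.09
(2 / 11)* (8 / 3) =0.48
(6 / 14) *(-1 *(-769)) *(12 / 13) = 27684 / 91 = 304.22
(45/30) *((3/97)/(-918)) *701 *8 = -1402/4947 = -0.28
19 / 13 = 1.46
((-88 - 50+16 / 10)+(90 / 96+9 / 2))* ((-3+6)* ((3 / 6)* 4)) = -31431 / 40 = -785.78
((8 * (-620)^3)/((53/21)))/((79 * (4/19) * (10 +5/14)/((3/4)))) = -3289245.55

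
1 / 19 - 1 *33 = -626 / 19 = -32.95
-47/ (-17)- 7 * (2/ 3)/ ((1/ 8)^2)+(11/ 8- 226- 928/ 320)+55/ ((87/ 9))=-517.74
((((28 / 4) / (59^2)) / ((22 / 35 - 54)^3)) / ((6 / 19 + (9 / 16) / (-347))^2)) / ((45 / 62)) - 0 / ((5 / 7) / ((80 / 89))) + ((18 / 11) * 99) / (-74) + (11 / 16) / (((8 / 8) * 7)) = -30366657928124536389134555 / 14522725832916115334410128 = -2.09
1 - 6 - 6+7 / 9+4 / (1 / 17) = 520 / 9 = 57.78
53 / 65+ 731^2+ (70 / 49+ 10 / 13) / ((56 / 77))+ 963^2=665088896 / 455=1461733.84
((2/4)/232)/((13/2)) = 0.00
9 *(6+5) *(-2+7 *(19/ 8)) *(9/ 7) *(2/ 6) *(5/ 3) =1034.20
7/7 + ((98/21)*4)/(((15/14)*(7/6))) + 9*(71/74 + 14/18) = 35041/1110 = 31.57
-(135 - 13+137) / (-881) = 259 / 881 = 0.29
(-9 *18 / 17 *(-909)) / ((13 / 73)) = 10749834 / 221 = 48641.78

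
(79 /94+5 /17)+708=1133197 /1598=709.13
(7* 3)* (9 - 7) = 42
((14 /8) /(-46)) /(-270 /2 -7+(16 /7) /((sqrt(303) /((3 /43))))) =2107 * sqrt(303) /2121919443254+4547898397 /16975355546032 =0.00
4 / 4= 1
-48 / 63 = -16 / 21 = -0.76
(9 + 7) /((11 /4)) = 5.82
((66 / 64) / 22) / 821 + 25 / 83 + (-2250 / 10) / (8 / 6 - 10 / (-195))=-707373351 / 4361152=-162.20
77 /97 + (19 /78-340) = -2564591 /7566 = -338.96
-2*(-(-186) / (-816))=31 / 68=0.46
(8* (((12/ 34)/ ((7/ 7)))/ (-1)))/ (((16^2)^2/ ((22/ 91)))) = -33/ 3168256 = -0.00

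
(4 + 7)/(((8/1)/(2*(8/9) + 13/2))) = 1639/144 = 11.38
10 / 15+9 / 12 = 17 / 12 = 1.42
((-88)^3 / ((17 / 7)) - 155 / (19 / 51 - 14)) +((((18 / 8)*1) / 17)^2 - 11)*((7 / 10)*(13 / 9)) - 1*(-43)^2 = -16338950929847 / 57846240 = -282454.85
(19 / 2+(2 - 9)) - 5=-5 / 2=-2.50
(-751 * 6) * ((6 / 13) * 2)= -54072 / 13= -4159.38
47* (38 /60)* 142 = 63403 /15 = 4226.87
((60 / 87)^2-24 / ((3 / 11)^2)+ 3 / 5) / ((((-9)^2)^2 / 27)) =-4056871 / 3065445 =-1.32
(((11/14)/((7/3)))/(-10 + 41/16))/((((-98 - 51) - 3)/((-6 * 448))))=-12672/15827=-0.80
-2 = -2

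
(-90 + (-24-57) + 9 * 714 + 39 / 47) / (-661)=-9.46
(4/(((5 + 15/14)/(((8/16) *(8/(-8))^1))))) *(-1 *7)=196/85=2.31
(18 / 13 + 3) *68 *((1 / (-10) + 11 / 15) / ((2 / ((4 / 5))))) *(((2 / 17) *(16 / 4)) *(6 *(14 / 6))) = 161728 / 325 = 497.62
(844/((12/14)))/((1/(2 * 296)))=1748768/3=582922.67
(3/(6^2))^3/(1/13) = 13/1728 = 0.01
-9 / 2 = -4.50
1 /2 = 0.50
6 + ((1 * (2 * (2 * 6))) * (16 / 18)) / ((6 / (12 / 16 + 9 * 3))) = 314 / 3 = 104.67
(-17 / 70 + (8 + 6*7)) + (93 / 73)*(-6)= 215199 / 5110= 42.11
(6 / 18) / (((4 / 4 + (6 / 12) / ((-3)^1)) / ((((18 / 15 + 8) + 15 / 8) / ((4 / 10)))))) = 11.08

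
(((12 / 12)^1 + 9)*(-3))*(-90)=2700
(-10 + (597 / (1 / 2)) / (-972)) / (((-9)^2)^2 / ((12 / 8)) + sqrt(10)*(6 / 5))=-27285 / 10628812 + 1819*sqrt(10) / 2582801316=-0.00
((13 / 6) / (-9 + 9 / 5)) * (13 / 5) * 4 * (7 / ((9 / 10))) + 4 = -4943 / 243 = -20.34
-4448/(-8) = 556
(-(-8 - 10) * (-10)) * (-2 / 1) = 360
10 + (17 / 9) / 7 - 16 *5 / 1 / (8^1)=17 / 63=0.27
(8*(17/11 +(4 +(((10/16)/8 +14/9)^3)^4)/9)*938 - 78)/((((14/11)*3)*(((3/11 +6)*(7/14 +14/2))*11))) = 521877003210790872477039769186534157131/3261234049857104112551338403879190528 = 160.02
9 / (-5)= -9 / 5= -1.80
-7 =-7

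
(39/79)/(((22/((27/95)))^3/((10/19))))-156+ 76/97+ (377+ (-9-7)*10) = 8212281585880489/132920291441300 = 61.78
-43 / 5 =-8.60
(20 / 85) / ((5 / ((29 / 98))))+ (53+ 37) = 374908 / 4165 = 90.01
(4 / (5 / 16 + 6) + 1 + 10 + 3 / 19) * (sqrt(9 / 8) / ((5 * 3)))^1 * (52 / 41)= 294164 * sqrt(2) / 393395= 1.06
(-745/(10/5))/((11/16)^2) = -95360/121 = -788.10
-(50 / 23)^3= -125000 / 12167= -10.27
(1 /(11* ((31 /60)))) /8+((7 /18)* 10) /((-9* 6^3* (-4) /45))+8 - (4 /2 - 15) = 55801931 /2651616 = 21.04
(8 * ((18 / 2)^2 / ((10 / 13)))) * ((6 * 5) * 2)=50544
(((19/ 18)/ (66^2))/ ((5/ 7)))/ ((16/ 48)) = 133/ 130680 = 0.00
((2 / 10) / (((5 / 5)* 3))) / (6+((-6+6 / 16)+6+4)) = 8 / 1245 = 0.01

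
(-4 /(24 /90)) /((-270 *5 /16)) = 0.18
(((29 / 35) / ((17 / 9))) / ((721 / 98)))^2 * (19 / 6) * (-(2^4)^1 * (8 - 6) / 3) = -9203904 / 76650025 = -0.12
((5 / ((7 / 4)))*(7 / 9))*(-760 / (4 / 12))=-15200 / 3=-5066.67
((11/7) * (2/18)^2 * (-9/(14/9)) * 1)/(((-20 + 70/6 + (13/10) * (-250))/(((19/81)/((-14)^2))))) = 209/518616000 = 0.00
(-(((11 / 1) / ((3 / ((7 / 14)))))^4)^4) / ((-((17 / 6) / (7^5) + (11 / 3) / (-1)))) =-772277109817057309927 / 173844785642176512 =-4442.34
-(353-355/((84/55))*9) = 48691/28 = 1738.96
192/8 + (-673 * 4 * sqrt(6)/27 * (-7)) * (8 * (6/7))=24 + 43072 * sqrt(6)/9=11746.71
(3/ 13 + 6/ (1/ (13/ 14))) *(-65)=-2640/ 7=-377.14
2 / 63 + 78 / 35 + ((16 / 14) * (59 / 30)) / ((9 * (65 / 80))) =31544 / 12285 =2.57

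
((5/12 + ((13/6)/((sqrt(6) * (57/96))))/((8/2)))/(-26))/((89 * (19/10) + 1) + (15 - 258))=10 * sqrt(6)/124659 + 25/113724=0.00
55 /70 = 11 /14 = 0.79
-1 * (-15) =15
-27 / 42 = -9 / 14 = -0.64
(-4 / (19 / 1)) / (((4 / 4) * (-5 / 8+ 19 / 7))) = -224 / 2223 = -0.10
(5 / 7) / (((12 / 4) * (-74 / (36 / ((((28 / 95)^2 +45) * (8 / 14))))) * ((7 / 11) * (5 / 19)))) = -5658675 / 210778862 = -0.03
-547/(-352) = 547/352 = 1.55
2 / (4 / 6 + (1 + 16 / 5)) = 30 / 73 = 0.41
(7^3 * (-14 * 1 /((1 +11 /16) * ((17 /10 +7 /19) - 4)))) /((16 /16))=14598080 /9909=1473.21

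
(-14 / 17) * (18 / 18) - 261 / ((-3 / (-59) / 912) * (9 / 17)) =-150321630 / 17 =-8842448.82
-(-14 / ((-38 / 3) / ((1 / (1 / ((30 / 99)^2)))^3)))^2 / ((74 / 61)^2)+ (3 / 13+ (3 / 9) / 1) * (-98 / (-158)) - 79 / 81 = -58827383171834621758337587 / 94060192394041726410533547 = -0.63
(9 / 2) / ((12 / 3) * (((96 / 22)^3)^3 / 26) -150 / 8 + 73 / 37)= 20415111108678 / 400295104142509859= 0.00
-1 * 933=-933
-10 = -10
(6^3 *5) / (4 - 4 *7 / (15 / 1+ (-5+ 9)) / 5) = 12825 / 44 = 291.48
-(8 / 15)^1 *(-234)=124.80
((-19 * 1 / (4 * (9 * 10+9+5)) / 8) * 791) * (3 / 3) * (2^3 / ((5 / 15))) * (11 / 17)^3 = -60010797 / 2043808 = -29.36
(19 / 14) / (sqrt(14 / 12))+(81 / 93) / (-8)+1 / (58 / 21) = 1821 / 7192+19 * sqrt(42) / 98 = 1.51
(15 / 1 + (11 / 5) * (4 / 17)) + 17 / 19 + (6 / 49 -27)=-828161 / 79135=-10.47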